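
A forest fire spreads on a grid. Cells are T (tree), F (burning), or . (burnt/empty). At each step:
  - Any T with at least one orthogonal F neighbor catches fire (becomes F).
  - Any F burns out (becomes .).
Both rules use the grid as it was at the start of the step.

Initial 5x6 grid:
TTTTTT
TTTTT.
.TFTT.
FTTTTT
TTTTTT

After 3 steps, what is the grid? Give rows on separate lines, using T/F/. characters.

Step 1: 6 trees catch fire, 2 burn out
  TTTTTT
  TTFTT.
  .F.FT.
  .FFTTT
  FTTTTT
Step 2: 7 trees catch fire, 6 burn out
  TTFTTT
  TF.FT.
  ....F.
  ...FTT
  .FFTTT
Step 3: 6 trees catch fire, 7 burn out
  TF.FTT
  F...F.
  ......
  ....FT
  ...FTT

TF.FTT
F...F.
......
....FT
...FTT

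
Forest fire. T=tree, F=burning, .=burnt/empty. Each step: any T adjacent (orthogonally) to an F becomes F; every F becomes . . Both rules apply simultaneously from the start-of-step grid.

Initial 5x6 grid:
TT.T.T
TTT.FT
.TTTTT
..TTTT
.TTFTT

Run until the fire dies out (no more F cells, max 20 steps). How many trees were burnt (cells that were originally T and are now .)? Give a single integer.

Step 1: +5 fires, +2 burnt (F count now 5)
Step 2: +7 fires, +5 burnt (F count now 7)
Step 3: +2 fires, +7 burnt (F count now 2)
Step 4: +2 fires, +2 burnt (F count now 2)
Step 5: +1 fires, +2 burnt (F count now 1)
Step 6: +2 fires, +1 burnt (F count now 2)
Step 7: +1 fires, +2 burnt (F count now 1)
Step 8: +0 fires, +1 burnt (F count now 0)
Fire out after step 8
Initially T: 21, now '.': 29
Total burnt (originally-T cells now '.'): 20

Answer: 20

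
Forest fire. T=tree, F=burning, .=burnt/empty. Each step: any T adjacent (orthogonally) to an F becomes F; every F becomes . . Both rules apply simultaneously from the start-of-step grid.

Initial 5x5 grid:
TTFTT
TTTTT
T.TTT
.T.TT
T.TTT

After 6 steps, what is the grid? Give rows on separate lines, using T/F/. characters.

Step 1: 3 trees catch fire, 1 burn out
  TF.FT
  TTFTT
  T.TTT
  .T.TT
  T.TTT
Step 2: 5 trees catch fire, 3 burn out
  F...F
  TF.FT
  T.FTT
  .T.TT
  T.TTT
Step 3: 3 trees catch fire, 5 burn out
  .....
  F...F
  T..FT
  .T.TT
  T.TTT
Step 4: 3 trees catch fire, 3 burn out
  .....
  .....
  F...F
  .T.FT
  T.TTT
Step 5: 2 trees catch fire, 3 burn out
  .....
  .....
  .....
  .T..F
  T.TFT
Step 6: 2 trees catch fire, 2 burn out
  .....
  .....
  .....
  .T...
  T.F.F

.....
.....
.....
.T...
T.F.F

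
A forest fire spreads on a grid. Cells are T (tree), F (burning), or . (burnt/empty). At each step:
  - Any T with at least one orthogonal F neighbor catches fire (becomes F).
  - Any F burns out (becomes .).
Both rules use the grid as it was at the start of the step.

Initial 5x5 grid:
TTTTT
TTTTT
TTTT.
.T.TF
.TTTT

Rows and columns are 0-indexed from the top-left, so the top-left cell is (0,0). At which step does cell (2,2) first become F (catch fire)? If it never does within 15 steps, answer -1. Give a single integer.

Step 1: cell (2,2)='T' (+2 fires, +1 burnt)
Step 2: cell (2,2)='T' (+2 fires, +2 burnt)
Step 3: cell (2,2)='F' (+3 fires, +2 burnt)
  -> target ignites at step 3
Step 4: cell (2,2)='.' (+5 fires, +3 burnt)
Step 5: cell (2,2)='.' (+5 fires, +5 burnt)
Step 6: cell (2,2)='.' (+2 fires, +5 burnt)
Step 7: cell (2,2)='.' (+1 fires, +2 burnt)
Step 8: cell (2,2)='.' (+0 fires, +1 burnt)
  fire out at step 8

3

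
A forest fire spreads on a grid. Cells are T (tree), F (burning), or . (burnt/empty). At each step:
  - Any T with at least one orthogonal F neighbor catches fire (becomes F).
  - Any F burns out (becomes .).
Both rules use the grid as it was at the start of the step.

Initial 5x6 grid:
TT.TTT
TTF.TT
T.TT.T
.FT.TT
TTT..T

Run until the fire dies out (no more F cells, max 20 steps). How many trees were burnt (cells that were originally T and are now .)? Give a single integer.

Answer: 11

Derivation:
Step 1: +4 fires, +2 burnt (F count now 4)
Step 2: +5 fires, +4 burnt (F count now 5)
Step 3: +2 fires, +5 burnt (F count now 2)
Step 4: +0 fires, +2 burnt (F count now 0)
Fire out after step 4
Initially T: 20, now '.': 21
Total burnt (originally-T cells now '.'): 11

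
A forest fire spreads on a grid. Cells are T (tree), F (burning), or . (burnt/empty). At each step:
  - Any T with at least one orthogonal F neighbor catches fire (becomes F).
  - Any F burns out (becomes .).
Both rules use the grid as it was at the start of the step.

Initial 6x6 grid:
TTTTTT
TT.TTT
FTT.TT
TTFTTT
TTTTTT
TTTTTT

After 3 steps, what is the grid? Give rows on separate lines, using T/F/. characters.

Step 1: 7 trees catch fire, 2 burn out
  TTTTTT
  FT.TTT
  .FF.TT
  FF.FTT
  TTFTTT
  TTTTTT
Step 2: 7 trees catch fire, 7 burn out
  FTTTTT
  .F.TTT
  ....TT
  ....FT
  FF.FTT
  TTFTTT
Step 3: 7 trees catch fire, 7 burn out
  .FTTTT
  ...TTT
  ....FT
  .....F
  ....FT
  FF.FTT

.FTTTT
...TTT
....FT
.....F
....FT
FF.FTT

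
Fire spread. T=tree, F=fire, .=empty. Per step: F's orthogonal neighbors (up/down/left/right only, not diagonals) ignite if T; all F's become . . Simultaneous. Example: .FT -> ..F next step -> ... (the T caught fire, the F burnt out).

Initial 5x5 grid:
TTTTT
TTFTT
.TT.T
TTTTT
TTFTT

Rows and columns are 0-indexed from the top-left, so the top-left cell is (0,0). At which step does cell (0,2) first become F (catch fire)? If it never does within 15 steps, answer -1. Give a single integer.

Step 1: cell (0,2)='F' (+7 fires, +2 burnt)
  -> target ignites at step 1
Step 2: cell (0,2)='.' (+9 fires, +7 burnt)
Step 3: cell (0,2)='.' (+5 fires, +9 burnt)
Step 4: cell (0,2)='.' (+0 fires, +5 burnt)
  fire out at step 4

1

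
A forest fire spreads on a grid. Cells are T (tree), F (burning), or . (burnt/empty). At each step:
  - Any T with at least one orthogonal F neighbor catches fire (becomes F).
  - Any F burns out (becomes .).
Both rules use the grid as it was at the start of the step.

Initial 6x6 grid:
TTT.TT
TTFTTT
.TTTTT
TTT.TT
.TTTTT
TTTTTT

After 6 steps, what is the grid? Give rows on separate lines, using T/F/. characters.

Step 1: 4 trees catch fire, 1 burn out
  TTF.TT
  TF.FTT
  .TFTTT
  TTT.TT
  .TTTTT
  TTTTTT
Step 2: 6 trees catch fire, 4 burn out
  TF..TT
  F...FT
  .F.FTT
  TTF.TT
  .TTTTT
  TTTTTT
Step 3: 6 trees catch fire, 6 burn out
  F...FT
  .....F
  ....FT
  TF..TT
  .TFTTT
  TTTTTT
Step 4: 7 trees catch fire, 6 burn out
  .....F
  ......
  .....F
  F...FT
  .F.FTT
  TTFTTT
Step 5: 4 trees catch fire, 7 burn out
  ......
  ......
  ......
  .....F
  ....FT
  TF.FTT
Step 6: 3 trees catch fire, 4 burn out
  ......
  ......
  ......
  ......
  .....F
  F...FT

......
......
......
......
.....F
F...FT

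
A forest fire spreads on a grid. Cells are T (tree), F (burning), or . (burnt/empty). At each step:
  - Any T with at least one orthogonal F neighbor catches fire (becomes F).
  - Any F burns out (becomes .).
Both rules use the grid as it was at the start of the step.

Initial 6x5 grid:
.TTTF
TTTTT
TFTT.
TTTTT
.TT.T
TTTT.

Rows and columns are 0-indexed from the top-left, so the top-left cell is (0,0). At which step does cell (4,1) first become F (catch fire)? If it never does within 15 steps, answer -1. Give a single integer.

Step 1: cell (4,1)='T' (+6 fires, +2 burnt)
Step 2: cell (4,1)='F' (+9 fires, +6 burnt)
  -> target ignites at step 2
Step 3: cell (4,1)='.' (+3 fires, +9 burnt)
Step 4: cell (4,1)='.' (+3 fires, +3 burnt)
Step 5: cell (4,1)='.' (+2 fires, +3 burnt)
Step 6: cell (4,1)='.' (+0 fires, +2 burnt)
  fire out at step 6

2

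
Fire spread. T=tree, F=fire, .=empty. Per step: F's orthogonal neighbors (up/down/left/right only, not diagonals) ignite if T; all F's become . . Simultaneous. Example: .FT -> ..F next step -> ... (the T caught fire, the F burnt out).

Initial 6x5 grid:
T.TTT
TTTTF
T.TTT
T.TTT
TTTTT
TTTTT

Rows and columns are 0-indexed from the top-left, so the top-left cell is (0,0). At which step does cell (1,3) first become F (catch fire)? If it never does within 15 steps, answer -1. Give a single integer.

Step 1: cell (1,3)='F' (+3 fires, +1 burnt)
  -> target ignites at step 1
Step 2: cell (1,3)='.' (+4 fires, +3 burnt)
Step 3: cell (1,3)='.' (+5 fires, +4 burnt)
Step 4: cell (1,3)='.' (+4 fires, +5 burnt)
Step 5: cell (1,3)='.' (+4 fires, +4 burnt)
Step 6: cell (1,3)='.' (+3 fires, +4 burnt)
Step 7: cell (1,3)='.' (+2 fires, +3 burnt)
Step 8: cell (1,3)='.' (+1 fires, +2 burnt)
Step 9: cell (1,3)='.' (+0 fires, +1 burnt)
  fire out at step 9

1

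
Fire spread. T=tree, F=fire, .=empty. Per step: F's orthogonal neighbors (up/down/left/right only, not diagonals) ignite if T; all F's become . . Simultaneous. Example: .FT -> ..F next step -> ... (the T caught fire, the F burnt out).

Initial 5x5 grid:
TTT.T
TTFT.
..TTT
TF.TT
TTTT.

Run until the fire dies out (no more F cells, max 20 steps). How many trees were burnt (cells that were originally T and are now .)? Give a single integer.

Answer: 16

Derivation:
Step 1: +6 fires, +2 burnt (F count now 6)
Step 2: +5 fires, +6 burnt (F count now 5)
Step 3: +4 fires, +5 burnt (F count now 4)
Step 4: +1 fires, +4 burnt (F count now 1)
Step 5: +0 fires, +1 burnt (F count now 0)
Fire out after step 5
Initially T: 17, now '.': 24
Total burnt (originally-T cells now '.'): 16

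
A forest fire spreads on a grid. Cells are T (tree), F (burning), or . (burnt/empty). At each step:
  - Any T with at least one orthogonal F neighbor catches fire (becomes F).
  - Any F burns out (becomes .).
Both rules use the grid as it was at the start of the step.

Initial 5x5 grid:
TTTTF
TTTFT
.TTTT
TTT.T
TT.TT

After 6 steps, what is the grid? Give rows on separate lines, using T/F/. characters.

Step 1: 4 trees catch fire, 2 burn out
  TTTF.
  TTF.F
  .TTFT
  TTT.T
  TT.TT
Step 2: 4 trees catch fire, 4 burn out
  TTF..
  TF...
  .TF.F
  TTT.T
  TT.TT
Step 3: 5 trees catch fire, 4 burn out
  TF...
  F....
  .F...
  TTF.F
  TT.TT
Step 4: 3 trees catch fire, 5 burn out
  F....
  .....
  .....
  TF...
  TT.TF
Step 5: 3 trees catch fire, 3 burn out
  .....
  .....
  .....
  F....
  TF.F.
Step 6: 1 trees catch fire, 3 burn out
  .....
  .....
  .....
  .....
  F....

.....
.....
.....
.....
F....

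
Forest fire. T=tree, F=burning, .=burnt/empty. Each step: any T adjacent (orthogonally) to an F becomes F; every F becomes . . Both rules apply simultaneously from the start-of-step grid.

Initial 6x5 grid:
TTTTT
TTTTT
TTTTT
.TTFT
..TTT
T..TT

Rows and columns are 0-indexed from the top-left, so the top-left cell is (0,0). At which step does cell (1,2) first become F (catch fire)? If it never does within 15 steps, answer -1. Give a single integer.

Step 1: cell (1,2)='T' (+4 fires, +1 burnt)
Step 2: cell (1,2)='T' (+7 fires, +4 burnt)
Step 3: cell (1,2)='F' (+5 fires, +7 burnt)
  -> target ignites at step 3
Step 4: cell (1,2)='.' (+4 fires, +5 burnt)
Step 5: cell (1,2)='.' (+2 fires, +4 burnt)
Step 6: cell (1,2)='.' (+1 fires, +2 burnt)
Step 7: cell (1,2)='.' (+0 fires, +1 burnt)
  fire out at step 7

3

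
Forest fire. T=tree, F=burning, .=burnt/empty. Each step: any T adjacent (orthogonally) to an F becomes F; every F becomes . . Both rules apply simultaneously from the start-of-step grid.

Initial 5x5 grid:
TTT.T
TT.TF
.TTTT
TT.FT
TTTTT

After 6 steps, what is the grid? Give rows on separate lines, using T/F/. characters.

Step 1: 6 trees catch fire, 2 burn out
  TTT.F
  TT.F.
  .TTFF
  TT..F
  TTTFT
Step 2: 3 trees catch fire, 6 burn out
  TTT..
  TT...
  .TF..
  TT...
  TTF.F
Step 3: 2 trees catch fire, 3 burn out
  TTT..
  TT...
  .F...
  TT...
  TF...
Step 4: 3 trees catch fire, 2 burn out
  TTT..
  TF...
  .....
  TF...
  F....
Step 5: 3 trees catch fire, 3 burn out
  TFT..
  F....
  .....
  F....
  .....
Step 6: 2 trees catch fire, 3 burn out
  F.F..
  .....
  .....
  .....
  .....

F.F..
.....
.....
.....
.....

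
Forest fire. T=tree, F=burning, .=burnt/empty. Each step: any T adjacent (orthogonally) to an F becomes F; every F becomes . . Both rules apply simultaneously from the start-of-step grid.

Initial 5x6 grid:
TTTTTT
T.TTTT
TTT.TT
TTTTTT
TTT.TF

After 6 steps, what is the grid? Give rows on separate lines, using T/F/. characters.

Step 1: 2 trees catch fire, 1 burn out
  TTTTTT
  T.TTTT
  TTT.TT
  TTTTTF
  TTT.F.
Step 2: 2 trees catch fire, 2 burn out
  TTTTTT
  T.TTTT
  TTT.TF
  TTTTF.
  TTT...
Step 3: 3 trees catch fire, 2 burn out
  TTTTTT
  T.TTTF
  TTT.F.
  TTTF..
  TTT...
Step 4: 3 trees catch fire, 3 burn out
  TTTTTF
  T.TTF.
  TTT...
  TTF...
  TTT...
Step 5: 5 trees catch fire, 3 burn out
  TTTTF.
  T.TF..
  TTF...
  TF....
  TTF...
Step 6: 5 trees catch fire, 5 burn out
  TTTF..
  T.F...
  TF....
  F.....
  TF....

TTTF..
T.F...
TF....
F.....
TF....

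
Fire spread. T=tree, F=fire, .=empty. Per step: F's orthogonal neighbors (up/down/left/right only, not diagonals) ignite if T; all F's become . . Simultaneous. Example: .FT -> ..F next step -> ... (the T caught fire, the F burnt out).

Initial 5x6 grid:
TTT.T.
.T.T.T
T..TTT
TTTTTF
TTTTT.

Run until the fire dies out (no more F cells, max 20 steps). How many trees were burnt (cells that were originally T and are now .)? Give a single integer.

Answer: 16

Derivation:
Step 1: +2 fires, +1 burnt (F count now 2)
Step 2: +4 fires, +2 burnt (F count now 4)
Step 3: +3 fires, +4 burnt (F count now 3)
Step 4: +3 fires, +3 burnt (F count now 3)
Step 5: +2 fires, +3 burnt (F count now 2)
Step 6: +2 fires, +2 burnt (F count now 2)
Step 7: +0 fires, +2 burnt (F count now 0)
Fire out after step 7
Initially T: 21, now '.': 25
Total burnt (originally-T cells now '.'): 16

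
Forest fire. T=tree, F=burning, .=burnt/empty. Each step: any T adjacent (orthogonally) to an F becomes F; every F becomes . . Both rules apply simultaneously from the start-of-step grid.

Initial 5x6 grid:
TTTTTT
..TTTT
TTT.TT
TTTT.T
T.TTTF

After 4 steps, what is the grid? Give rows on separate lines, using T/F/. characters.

Step 1: 2 trees catch fire, 1 burn out
  TTTTTT
  ..TTTT
  TTT.TT
  TTTT.F
  T.TTF.
Step 2: 2 trees catch fire, 2 burn out
  TTTTTT
  ..TTTT
  TTT.TF
  TTTT..
  T.TF..
Step 3: 4 trees catch fire, 2 burn out
  TTTTTT
  ..TTTF
  TTT.F.
  TTTF..
  T.F...
Step 4: 3 trees catch fire, 4 burn out
  TTTTTF
  ..TTF.
  TTT...
  TTF...
  T.....

TTTTTF
..TTF.
TTT...
TTF...
T.....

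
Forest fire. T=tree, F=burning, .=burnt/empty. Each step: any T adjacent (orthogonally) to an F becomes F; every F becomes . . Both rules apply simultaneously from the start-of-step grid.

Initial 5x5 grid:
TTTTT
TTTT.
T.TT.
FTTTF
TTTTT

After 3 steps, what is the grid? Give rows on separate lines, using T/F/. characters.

Step 1: 5 trees catch fire, 2 burn out
  TTTTT
  TTTT.
  F.TT.
  .FTF.
  FTTTF
Step 2: 5 trees catch fire, 5 burn out
  TTTTT
  FTTT.
  ..TF.
  ..F..
  .FTF.
Step 3: 5 trees catch fire, 5 burn out
  FTTTT
  .FTF.
  ..F..
  .....
  ..F..

FTTTT
.FTF.
..F..
.....
..F..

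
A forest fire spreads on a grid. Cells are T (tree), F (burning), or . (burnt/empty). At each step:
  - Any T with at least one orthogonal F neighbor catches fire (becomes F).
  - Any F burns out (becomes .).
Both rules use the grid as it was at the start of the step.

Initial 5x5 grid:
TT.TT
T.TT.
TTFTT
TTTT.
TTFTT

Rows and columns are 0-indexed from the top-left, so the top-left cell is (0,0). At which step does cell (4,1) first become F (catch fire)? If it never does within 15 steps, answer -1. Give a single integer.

Step 1: cell (4,1)='F' (+6 fires, +2 burnt)
  -> target ignites at step 1
Step 2: cell (4,1)='.' (+7 fires, +6 burnt)
Step 3: cell (4,1)='.' (+3 fires, +7 burnt)
Step 4: cell (4,1)='.' (+2 fires, +3 burnt)
Step 5: cell (4,1)='.' (+1 fires, +2 burnt)
Step 6: cell (4,1)='.' (+0 fires, +1 burnt)
  fire out at step 6

1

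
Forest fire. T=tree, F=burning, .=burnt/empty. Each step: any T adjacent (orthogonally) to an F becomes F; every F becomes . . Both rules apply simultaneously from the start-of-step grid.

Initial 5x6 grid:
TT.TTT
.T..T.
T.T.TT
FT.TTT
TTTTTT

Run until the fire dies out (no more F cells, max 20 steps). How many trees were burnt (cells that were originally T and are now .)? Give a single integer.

Answer: 17

Derivation:
Step 1: +3 fires, +1 burnt (F count now 3)
Step 2: +1 fires, +3 burnt (F count now 1)
Step 3: +1 fires, +1 burnt (F count now 1)
Step 4: +1 fires, +1 burnt (F count now 1)
Step 5: +2 fires, +1 burnt (F count now 2)
Step 6: +2 fires, +2 burnt (F count now 2)
Step 7: +2 fires, +2 burnt (F count now 2)
Step 8: +2 fires, +2 burnt (F count now 2)
Step 9: +1 fires, +2 burnt (F count now 1)
Step 10: +2 fires, +1 burnt (F count now 2)
Step 11: +0 fires, +2 burnt (F count now 0)
Fire out after step 11
Initially T: 21, now '.': 26
Total burnt (originally-T cells now '.'): 17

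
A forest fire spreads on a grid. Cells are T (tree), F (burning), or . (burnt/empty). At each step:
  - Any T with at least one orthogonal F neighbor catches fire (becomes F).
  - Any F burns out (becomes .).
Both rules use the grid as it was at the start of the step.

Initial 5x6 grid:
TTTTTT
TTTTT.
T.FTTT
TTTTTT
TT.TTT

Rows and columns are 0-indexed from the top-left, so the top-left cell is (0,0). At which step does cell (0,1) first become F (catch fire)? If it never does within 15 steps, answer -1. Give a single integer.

Step 1: cell (0,1)='T' (+3 fires, +1 burnt)
Step 2: cell (0,1)='T' (+6 fires, +3 burnt)
Step 3: cell (0,1)='F' (+9 fires, +6 burnt)
  -> target ignites at step 3
Step 4: cell (0,1)='.' (+6 fires, +9 burnt)
Step 5: cell (0,1)='.' (+2 fires, +6 burnt)
Step 6: cell (0,1)='.' (+0 fires, +2 burnt)
  fire out at step 6

3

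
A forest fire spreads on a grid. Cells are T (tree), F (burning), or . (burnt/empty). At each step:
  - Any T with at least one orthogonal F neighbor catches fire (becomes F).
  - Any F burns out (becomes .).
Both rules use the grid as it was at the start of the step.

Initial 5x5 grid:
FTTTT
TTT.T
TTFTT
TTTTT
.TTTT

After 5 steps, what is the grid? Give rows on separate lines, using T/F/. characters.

Step 1: 6 trees catch fire, 2 burn out
  .FTTT
  FTF.T
  TF.FT
  TTFTT
  .TTTT
Step 2: 7 trees catch fire, 6 burn out
  ..FTT
  .F..T
  F...F
  TF.FT
  .TFTT
Step 3: 6 trees catch fire, 7 burn out
  ...FT
  ....F
  .....
  F...F
  .F.FT
Step 4: 2 trees catch fire, 6 burn out
  ....F
  .....
  .....
  .....
  ....F
Step 5: 0 trees catch fire, 2 burn out
  .....
  .....
  .....
  .....
  .....

.....
.....
.....
.....
.....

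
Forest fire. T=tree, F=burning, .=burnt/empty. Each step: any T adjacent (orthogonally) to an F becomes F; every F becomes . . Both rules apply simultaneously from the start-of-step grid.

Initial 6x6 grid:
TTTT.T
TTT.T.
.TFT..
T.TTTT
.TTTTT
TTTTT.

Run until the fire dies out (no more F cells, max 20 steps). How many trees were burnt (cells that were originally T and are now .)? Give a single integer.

Step 1: +4 fires, +1 burnt (F count now 4)
Step 2: +4 fires, +4 burnt (F count now 4)
Step 3: +7 fires, +4 burnt (F count now 7)
Step 4: +5 fires, +7 burnt (F count now 5)
Step 5: +3 fires, +5 burnt (F count now 3)
Step 6: +0 fires, +3 burnt (F count now 0)
Fire out after step 6
Initially T: 26, now '.': 33
Total burnt (originally-T cells now '.'): 23

Answer: 23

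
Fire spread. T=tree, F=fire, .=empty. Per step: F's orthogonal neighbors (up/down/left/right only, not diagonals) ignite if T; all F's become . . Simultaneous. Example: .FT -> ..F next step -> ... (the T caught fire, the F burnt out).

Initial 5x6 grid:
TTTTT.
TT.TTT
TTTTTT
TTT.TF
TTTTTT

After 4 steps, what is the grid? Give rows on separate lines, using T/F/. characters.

Step 1: 3 trees catch fire, 1 burn out
  TTTTT.
  TT.TTT
  TTTTTF
  TTT.F.
  TTTTTF
Step 2: 3 trees catch fire, 3 burn out
  TTTTT.
  TT.TTF
  TTTTF.
  TTT...
  TTTTF.
Step 3: 3 trees catch fire, 3 burn out
  TTTTT.
  TT.TF.
  TTTF..
  TTT...
  TTTF..
Step 4: 4 trees catch fire, 3 burn out
  TTTTF.
  TT.F..
  TTF...
  TTT...
  TTF...

TTTTF.
TT.F..
TTF...
TTT...
TTF...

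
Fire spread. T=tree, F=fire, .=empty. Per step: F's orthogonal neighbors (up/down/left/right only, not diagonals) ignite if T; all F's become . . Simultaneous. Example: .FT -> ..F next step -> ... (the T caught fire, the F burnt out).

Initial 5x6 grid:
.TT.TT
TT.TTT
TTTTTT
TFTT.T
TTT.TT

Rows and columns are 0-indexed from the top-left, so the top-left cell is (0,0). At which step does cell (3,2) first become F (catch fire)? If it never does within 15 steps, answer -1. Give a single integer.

Step 1: cell (3,2)='F' (+4 fires, +1 burnt)
  -> target ignites at step 1
Step 2: cell (3,2)='.' (+6 fires, +4 burnt)
Step 3: cell (3,2)='.' (+3 fires, +6 burnt)
Step 4: cell (3,2)='.' (+3 fires, +3 burnt)
Step 5: cell (3,2)='.' (+2 fires, +3 burnt)
Step 6: cell (3,2)='.' (+3 fires, +2 burnt)
Step 7: cell (3,2)='.' (+2 fires, +3 burnt)
Step 8: cell (3,2)='.' (+1 fires, +2 burnt)
Step 9: cell (3,2)='.' (+0 fires, +1 burnt)
  fire out at step 9

1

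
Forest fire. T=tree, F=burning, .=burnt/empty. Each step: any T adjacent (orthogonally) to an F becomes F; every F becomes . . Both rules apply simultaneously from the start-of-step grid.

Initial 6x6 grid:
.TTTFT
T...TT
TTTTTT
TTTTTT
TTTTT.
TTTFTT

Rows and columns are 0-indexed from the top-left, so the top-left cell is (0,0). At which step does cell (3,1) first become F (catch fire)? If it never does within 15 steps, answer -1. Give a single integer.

Step 1: cell (3,1)='T' (+6 fires, +2 burnt)
Step 2: cell (3,1)='T' (+8 fires, +6 burnt)
Step 3: cell (3,1)='T' (+7 fires, +8 burnt)
Step 4: cell (3,1)='F' (+4 fires, +7 burnt)
  -> target ignites at step 4
Step 5: cell (3,1)='.' (+2 fires, +4 burnt)
Step 6: cell (3,1)='.' (+1 fires, +2 burnt)
Step 7: cell (3,1)='.' (+1 fires, +1 burnt)
Step 8: cell (3,1)='.' (+0 fires, +1 burnt)
  fire out at step 8

4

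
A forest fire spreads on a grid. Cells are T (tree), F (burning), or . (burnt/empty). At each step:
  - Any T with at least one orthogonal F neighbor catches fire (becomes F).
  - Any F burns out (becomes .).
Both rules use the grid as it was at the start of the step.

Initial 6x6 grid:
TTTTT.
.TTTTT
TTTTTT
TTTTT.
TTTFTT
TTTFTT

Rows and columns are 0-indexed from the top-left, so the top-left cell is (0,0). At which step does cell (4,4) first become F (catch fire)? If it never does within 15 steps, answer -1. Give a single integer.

Step 1: cell (4,4)='F' (+5 fires, +2 burnt)
  -> target ignites at step 1
Step 2: cell (4,4)='.' (+7 fires, +5 burnt)
Step 3: cell (4,4)='.' (+6 fires, +7 burnt)
Step 4: cell (4,4)='.' (+6 fires, +6 burnt)
Step 5: cell (4,4)='.' (+5 fires, +6 burnt)
Step 6: cell (4,4)='.' (+1 fires, +5 burnt)
Step 7: cell (4,4)='.' (+1 fires, +1 burnt)
Step 8: cell (4,4)='.' (+0 fires, +1 burnt)
  fire out at step 8

1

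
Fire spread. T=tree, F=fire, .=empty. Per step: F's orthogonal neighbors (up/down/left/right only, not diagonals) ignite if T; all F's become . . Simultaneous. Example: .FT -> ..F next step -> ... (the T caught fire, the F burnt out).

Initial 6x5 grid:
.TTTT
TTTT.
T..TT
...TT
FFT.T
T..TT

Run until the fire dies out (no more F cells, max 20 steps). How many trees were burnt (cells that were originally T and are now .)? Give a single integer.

Answer: 2

Derivation:
Step 1: +2 fires, +2 burnt (F count now 2)
Step 2: +0 fires, +2 burnt (F count now 0)
Fire out after step 2
Initially T: 18, now '.': 14
Total burnt (originally-T cells now '.'): 2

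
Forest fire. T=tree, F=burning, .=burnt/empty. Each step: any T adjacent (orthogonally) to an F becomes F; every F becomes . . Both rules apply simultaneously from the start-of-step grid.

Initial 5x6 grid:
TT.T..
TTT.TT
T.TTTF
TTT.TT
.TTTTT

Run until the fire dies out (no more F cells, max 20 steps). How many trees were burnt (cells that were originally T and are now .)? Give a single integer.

Answer: 21

Derivation:
Step 1: +3 fires, +1 burnt (F count now 3)
Step 2: +4 fires, +3 burnt (F count now 4)
Step 3: +2 fires, +4 burnt (F count now 2)
Step 4: +3 fires, +2 burnt (F count now 3)
Step 5: +3 fires, +3 burnt (F count now 3)
Step 6: +4 fires, +3 burnt (F count now 4)
Step 7: +2 fires, +4 burnt (F count now 2)
Step 8: +0 fires, +2 burnt (F count now 0)
Fire out after step 8
Initially T: 22, now '.': 29
Total burnt (originally-T cells now '.'): 21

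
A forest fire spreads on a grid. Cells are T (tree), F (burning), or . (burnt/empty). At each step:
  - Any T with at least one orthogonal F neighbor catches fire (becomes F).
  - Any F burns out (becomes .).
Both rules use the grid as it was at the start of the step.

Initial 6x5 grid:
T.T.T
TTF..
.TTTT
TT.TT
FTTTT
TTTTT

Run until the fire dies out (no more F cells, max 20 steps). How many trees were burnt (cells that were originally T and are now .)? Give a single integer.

Answer: 21

Derivation:
Step 1: +6 fires, +2 burnt (F count now 6)
Step 2: +6 fires, +6 burnt (F count now 6)
Step 3: +5 fires, +6 burnt (F count now 5)
Step 4: +3 fires, +5 burnt (F count now 3)
Step 5: +1 fires, +3 burnt (F count now 1)
Step 6: +0 fires, +1 burnt (F count now 0)
Fire out after step 6
Initially T: 22, now '.': 29
Total burnt (originally-T cells now '.'): 21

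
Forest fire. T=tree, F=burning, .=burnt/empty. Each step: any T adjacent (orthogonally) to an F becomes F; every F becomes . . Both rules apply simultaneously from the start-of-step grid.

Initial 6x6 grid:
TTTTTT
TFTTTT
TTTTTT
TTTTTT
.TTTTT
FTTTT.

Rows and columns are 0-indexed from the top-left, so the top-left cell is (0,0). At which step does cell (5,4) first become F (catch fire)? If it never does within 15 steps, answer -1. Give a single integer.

Step 1: cell (5,4)='T' (+5 fires, +2 burnt)
Step 2: cell (5,4)='T' (+8 fires, +5 burnt)
Step 3: cell (5,4)='T' (+7 fires, +8 burnt)
Step 4: cell (5,4)='F' (+6 fires, +7 burnt)
  -> target ignites at step 4
Step 5: cell (5,4)='.' (+4 fires, +6 burnt)
Step 6: cell (5,4)='.' (+2 fires, +4 burnt)
Step 7: cell (5,4)='.' (+0 fires, +2 burnt)
  fire out at step 7

4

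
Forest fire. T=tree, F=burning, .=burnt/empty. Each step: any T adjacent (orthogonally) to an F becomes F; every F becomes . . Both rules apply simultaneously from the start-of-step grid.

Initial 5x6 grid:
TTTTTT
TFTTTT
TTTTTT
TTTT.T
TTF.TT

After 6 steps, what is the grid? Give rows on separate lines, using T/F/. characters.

Step 1: 6 trees catch fire, 2 burn out
  TFTTTT
  F.FTTT
  TFTTTT
  TTFT.T
  TF..TT
Step 2: 8 trees catch fire, 6 burn out
  F.FTTT
  ...FTT
  F.FTTT
  TF.F.T
  F...TT
Step 3: 4 trees catch fire, 8 burn out
  ...FTT
  ....FT
  ...FTT
  F....T
  ....TT
Step 4: 3 trees catch fire, 4 burn out
  ....FT
  .....F
  ....FT
  .....T
  ....TT
Step 5: 2 trees catch fire, 3 burn out
  .....F
  ......
  .....F
  .....T
  ....TT
Step 6: 1 trees catch fire, 2 burn out
  ......
  ......
  ......
  .....F
  ....TT

......
......
......
.....F
....TT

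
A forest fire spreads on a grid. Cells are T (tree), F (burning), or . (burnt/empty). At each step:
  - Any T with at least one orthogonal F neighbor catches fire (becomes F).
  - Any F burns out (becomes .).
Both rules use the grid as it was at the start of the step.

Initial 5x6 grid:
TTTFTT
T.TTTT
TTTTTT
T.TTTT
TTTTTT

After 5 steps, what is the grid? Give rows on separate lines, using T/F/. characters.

Step 1: 3 trees catch fire, 1 burn out
  TTF.FT
  T.TFTT
  TTTTTT
  T.TTTT
  TTTTTT
Step 2: 5 trees catch fire, 3 burn out
  TF...F
  T.F.FT
  TTTFTT
  T.TTTT
  TTTTTT
Step 3: 5 trees catch fire, 5 burn out
  F.....
  T....F
  TTF.FT
  T.TFTT
  TTTTTT
Step 4: 6 trees catch fire, 5 burn out
  ......
  F.....
  TF...F
  T.F.FT
  TTTFTT
Step 5: 4 trees catch fire, 6 burn out
  ......
  ......
  F.....
  T....F
  TTF.FT

......
......
F.....
T....F
TTF.FT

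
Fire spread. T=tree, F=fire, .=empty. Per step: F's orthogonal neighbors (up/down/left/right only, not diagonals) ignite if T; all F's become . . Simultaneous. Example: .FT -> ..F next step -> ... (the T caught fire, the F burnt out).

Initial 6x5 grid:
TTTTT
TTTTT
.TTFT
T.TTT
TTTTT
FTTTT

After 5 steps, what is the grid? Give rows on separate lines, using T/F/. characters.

Step 1: 6 trees catch fire, 2 burn out
  TTTTT
  TTTFT
  .TF.F
  T.TFT
  FTTTT
  .FTTT
Step 2: 10 trees catch fire, 6 burn out
  TTTFT
  TTF.F
  .F...
  F.F.F
  .FTFT
  ..FTT
Step 3: 6 trees catch fire, 10 burn out
  TTF.F
  TF...
  .....
  .....
  ..F.F
  ...FT
Step 4: 3 trees catch fire, 6 burn out
  TF...
  F....
  .....
  .....
  .....
  ....F
Step 5: 1 trees catch fire, 3 burn out
  F....
  .....
  .....
  .....
  .....
  .....

F....
.....
.....
.....
.....
.....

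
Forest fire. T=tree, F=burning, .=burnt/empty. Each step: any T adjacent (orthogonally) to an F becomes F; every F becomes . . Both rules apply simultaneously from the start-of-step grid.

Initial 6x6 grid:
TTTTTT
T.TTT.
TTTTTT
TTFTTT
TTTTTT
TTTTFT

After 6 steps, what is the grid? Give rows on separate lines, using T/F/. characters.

Step 1: 7 trees catch fire, 2 burn out
  TTTTTT
  T.TTT.
  TTFTTT
  TF.FTT
  TTFTFT
  TTTF.F
Step 2: 9 trees catch fire, 7 burn out
  TTTTTT
  T.FTT.
  TF.FTT
  F...FT
  TF.F.F
  TTF...
Step 3: 7 trees catch fire, 9 burn out
  TTFTTT
  T..FT.
  F...FT
  .....F
  F.....
  TF....
Step 4: 6 trees catch fire, 7 burn out
  TF.FTT
  F...F.
  .....F
  ......
  ......
  F.....
Step 5: 2 trees catch fire, 6 burn out
  F...FT
  ......
  ......
  ......
  ......
  ......
Step 6: 1 trees catch fire, 2 burn out
  .....F
  ......
  ......
  ......
  ......
  ......

.....F
......
......
......
......
......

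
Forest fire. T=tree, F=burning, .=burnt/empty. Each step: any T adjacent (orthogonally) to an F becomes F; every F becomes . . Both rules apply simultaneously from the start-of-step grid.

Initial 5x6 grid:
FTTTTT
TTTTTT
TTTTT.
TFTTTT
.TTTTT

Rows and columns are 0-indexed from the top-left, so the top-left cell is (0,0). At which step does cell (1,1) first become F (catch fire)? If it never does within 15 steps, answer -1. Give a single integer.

Step 1: cell (1,1)='T' (+6 fires, +2 burnt)
Step 2: cell (1,1)='F' (+6 fires, +6 burnt)
  -> target ignites at step 2
Step 3: cell (1,1)='.' (+5 fires, +6 burnt)
Step 4: cell (1,1)='.' (+5 fires, +5 burnt)
Step 5: cell (1,1)='.' (+3 fires, +5 burnt)
Step 6: cell (1,1)='.' (+1 fires, +3 burnt)
Step 7: cell (1,1)='.' (+0 fires, +1 burnt)
  fire out at step 7

2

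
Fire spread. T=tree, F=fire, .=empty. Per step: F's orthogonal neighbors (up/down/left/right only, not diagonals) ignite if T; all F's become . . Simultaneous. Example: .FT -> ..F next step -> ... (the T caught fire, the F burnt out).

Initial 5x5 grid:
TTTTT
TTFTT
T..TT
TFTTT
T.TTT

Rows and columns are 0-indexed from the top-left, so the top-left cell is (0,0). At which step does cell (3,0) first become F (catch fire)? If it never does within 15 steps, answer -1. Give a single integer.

Step 1: cell (3,0)='F' (+5 fires, +2 burnt)
  -> target ignites at step 1
Step 2: cell (3,0)='.' (+9 fires, +5 burnt)
Step 3: cell (3,0)='.' (+5 fires, +9 burnt)
Step 4: cell (3,0)='.' (+1 fires, +5 burnt)
Step 5: cell (3,0)='.' (+0 fires, +1 burnt)
  fire out at step 5

1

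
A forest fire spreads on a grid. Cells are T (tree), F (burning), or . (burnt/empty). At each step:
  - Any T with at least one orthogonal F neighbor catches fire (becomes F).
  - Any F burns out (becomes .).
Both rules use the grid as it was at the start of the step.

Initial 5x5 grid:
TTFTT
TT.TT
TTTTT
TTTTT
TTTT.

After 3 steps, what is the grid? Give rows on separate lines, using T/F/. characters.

Step 1: 2 trees catch fire, 1 burn out
  TF.FT
  TT.TT
  TTTTT
  TTTTT
  TTTT.
Step 2: 4 trees catch fire, 2 burn out
  F...F
  TF.FT
  TTTTT
  TTTTT
  TTTT.
Step 3: 4 trees catch fire, 4 burn out
  .....
  F...F
  TFTFT
  TTTTT
  TTTT.

.....
F...F
TFTFT
TTTTT
TTTT.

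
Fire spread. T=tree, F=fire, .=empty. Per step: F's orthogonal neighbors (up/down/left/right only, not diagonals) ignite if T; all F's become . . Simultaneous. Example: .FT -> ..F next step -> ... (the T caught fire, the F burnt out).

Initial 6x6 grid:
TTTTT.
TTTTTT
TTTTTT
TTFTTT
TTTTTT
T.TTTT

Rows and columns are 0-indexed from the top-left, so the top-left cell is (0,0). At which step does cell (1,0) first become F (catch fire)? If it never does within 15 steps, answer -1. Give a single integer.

Step 1: cell (1,0)='T' (+4 fires, +1 burnt)
Step 2: cell (1,0)='T' (+8 fires, +4 burnt)
Step 3: cell (1,0)='T' (+9 fires, +8 burnt)
Step 4: cell (1,0)='F' (+8 fires, +9 burnt)
  -> target ignites at step 4
Step 5: cell (1,0)='.' (+4 fires, +8 burnt)
Step 6: cell (1,0)='.' (+0 fires, +4 burnt)
  fire out at step 6

4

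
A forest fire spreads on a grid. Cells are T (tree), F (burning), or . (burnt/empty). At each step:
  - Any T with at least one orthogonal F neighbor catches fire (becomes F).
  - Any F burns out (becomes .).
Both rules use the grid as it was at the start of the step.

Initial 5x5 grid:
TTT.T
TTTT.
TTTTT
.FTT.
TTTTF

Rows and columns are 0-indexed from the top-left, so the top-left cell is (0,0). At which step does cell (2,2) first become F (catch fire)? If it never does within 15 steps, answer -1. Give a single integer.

Step 1: cell (2,2)='T' (+4 fires, +2 burnt)
Step 2: cell (2,2)='F' (+6 fires, +4 burnt)
  -> target ignites at step 2
Step 3: cell (2,2)='.' (+4 fires, +6 burnt)
Step 4: cell (2,2)='.' (+4 fires, +4 burnt)
Step 5: cell (2,2)='.' (+0 fires, +4 burnt)
  fire out at step 5

2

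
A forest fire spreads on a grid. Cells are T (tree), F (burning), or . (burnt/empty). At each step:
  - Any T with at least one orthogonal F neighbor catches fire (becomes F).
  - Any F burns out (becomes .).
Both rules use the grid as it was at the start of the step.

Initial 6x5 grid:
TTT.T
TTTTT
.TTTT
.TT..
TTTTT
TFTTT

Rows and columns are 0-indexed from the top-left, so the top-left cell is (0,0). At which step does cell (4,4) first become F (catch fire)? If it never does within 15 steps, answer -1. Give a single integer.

Step 1: cell (4,4)='T' (+3 fires, +1 burnt)
Step 2: cell (4,4)='T' (+4 fires, +3 burnt)
Step 3: cell (4,4)='T' (+4 fires, +4 burnt)
Step 4: cell (4,4)='F' (+3 fires, +4 burnt)
  -> target ignites at step 4
Step 5: cell (4,4)='.' (+4 fires, +3 burnt)
Step 6: cell (4,4)='.' (+4 fires, +4 burnt)
Step 7: cell (4,4)='.' (+1 fires, +4 burnt)
Step 8: cell (4,4)='.' (+1 fires, +1 burnt)
Step 9: cell (4,4)='.' (+0 fires, +1 burnt)
  fire out at step 9

4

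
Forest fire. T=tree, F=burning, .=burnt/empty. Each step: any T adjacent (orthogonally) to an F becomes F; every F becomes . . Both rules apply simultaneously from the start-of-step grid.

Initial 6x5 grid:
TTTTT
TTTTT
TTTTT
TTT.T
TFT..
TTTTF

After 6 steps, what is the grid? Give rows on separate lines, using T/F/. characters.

Step 1: 5 trees catch fire, 2 burn out
  TTTTT
  TTTTT
  TTTTT
  TFT.T
  F.F..
  TFTF.
Step 2: 5 trees catch fire, 5 burn out
  TTTTT
  TTTTT
  TFTTT
  F.F.T
  .....
  F.F..
Step 3: 3 trees catch fire, 5 burn out
  TTTTT
  TFTTT
  F.FTT
  ....T
  .....
  .....
Step 4: 4 trees catch fire, 3 burn out
  TFTTT
  F.FTT
  ...FT
  ....T
  .....
  .....
Step 5: 4 trees catch fire, 4 burn out
  F.FTT
  ...FT
  ....F
  ....T
  .....
  .....
Step 6: 3 trees catch fire, 4 burn out
  ...FT
  ....F
  .....
  ....F
  .....
  .....

...FT
....F
.....
....F
.....
.....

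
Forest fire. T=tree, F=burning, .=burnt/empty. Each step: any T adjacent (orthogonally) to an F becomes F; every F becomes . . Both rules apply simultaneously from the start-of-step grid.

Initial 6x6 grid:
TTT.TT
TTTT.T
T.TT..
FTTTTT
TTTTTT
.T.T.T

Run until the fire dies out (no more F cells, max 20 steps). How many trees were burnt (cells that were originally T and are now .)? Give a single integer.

Answer: 24

Derivation:
Step 1: +3 fires, +1 burnt (F count now 3)
Step 2: +3 fires, +3 burnt (F count now 3)
Step 3: +6 fires, +3 burnt (F count now 6)
Step 4: +5 fires, +6 burnt (F count now 5)
Step 5: +5 fires, +5 burnt (F count now 5)
Step 6: +1 fires, +5 burnt (F count now 1)
Step 7: +1 fires, +1 burnt (F count now 1)
Step 8: +0 fires, +1 burnt (F count now 0)
Fire out after step 8
Initially T: 27, now '.': 33
Total burnt (originally-T cells now '.'): 24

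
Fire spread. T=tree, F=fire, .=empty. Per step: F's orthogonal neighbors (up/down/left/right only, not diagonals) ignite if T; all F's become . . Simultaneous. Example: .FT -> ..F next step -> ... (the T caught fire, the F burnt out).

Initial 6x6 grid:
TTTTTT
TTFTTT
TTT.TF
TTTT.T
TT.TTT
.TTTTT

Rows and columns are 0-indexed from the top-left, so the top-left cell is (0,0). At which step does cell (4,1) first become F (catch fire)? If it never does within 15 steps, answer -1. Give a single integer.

Step 1: cell (4,1)='T' (+7 fires, +2 burnt)
Step 2: cell (4,1)='T' (+8 fires, +7 burnt)
Step 3: cell (4,1)='T' (+7 fires, +8 burnt)
Step 4: cell (4,1)='F' (+4 fires, +7 burnt)
  -> target ignites at step 4
Step 5: cell (4,1)='.' (+3 fires, +4 burnt)
Step 6: cell (4,1)='.' (+1 fires, +3 burnt)
Step 7: cell (4,1)='.' (+0 fires, +1 burnt)
  fire out at step 7

4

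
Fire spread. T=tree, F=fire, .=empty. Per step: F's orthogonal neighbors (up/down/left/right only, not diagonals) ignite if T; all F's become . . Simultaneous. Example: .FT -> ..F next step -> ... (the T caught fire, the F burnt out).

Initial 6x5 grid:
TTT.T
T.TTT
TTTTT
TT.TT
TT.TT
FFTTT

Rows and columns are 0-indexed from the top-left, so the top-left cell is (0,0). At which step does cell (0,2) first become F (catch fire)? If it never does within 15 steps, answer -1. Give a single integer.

Step 1: cell (0,2)='T' (+3 fires, +2 burnt)
Step 2: cell (0,2)='T' (+3 fires, +3 burnt)
Step 3: cell (0,2)='T' (+4 fires, +3 burnt)
Step 4: cell (0,2)='T' (+4 fires, +4 burnt)
Step 5: cell (0,2)='T' (+4 fires, +4 burnt)
Step 6: cell (0,2)='F' (+4 fires, +4 burnt)
  -> target ignites at step 6
Step 7: cell (0,2)='.' (+1 fires, +4 burnt)
Step 8: cell (0,2)='.' (+1 fires, +1 burnt)
Step 9: cell (0,2)='.' (+0 fires, +1 burnt)
  fire out at step 9

6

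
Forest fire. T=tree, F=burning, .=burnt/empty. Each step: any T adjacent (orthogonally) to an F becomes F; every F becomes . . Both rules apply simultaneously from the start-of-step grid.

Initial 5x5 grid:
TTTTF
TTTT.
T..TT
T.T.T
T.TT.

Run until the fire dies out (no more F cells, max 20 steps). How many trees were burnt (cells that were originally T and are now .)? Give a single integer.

Answer: 14

Derivation:
Step 1: +1 fires, +1 burnt (F count now 1)
Step 2: +2 fires, +1 burnt (F count now 2)
Step 3: +3 fires, +2 burnt (F count now 3)
Step 4: +3 fires, +3 burnt (F count now 3)
Step 5: +2 fires, +3 burnt (F count now 2)
Step 6: +1 fires, +2 burnt (F count now 1)
Step 7: +1 fires, +1 burnt (F count now 1)
Step 8: +1 fires, +1 burnt (F count now 1)
Step 9: +0 fires, +1 burnt (F count now 0)
Fire out after step 9
Initially T: 17, now '.': 22
Total burnt (originally-T cells now '.'): 14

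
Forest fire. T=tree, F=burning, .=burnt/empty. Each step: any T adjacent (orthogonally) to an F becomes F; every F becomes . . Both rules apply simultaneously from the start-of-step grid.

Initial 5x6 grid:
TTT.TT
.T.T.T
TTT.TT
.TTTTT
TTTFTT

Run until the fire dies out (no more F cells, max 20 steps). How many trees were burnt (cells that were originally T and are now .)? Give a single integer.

Step 1: +3 fires, +1 burnt (F count now 3)
Step 2: +4 fires, +3 burnt (F count now 4)
Step 3: +5 fires, +4 burnt (F count now 5)
Step 4: +2 fires, +5 burnt (F count now 2)
Step 5: +3 fires, +2 burnt (F count now 3)
Step 6: +2 fires, +3 burnt (F count now 2)
Step 7: +3 fires, +2 burnt (F count now 3)
Step 8: +0 fires, +3 burnt (F count now 0)
Fire out after step 8
Initially T: 23, now '.': 29
Total burnt (originally-T cells now '.'): 22

Answer: 22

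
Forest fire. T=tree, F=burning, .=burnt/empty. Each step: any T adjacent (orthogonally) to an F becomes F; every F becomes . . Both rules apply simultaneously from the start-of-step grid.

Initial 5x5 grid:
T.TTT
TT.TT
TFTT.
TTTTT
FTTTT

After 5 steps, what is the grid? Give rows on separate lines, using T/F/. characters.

Step 1: 6 trees catch fire, 2 burn out
  T.TTT
  TF.TT
  F.FT.
  FFTTT
  .FTTT
Step 2: 4 trees catch fire, 6 burn out
  T.TTT
  F..TT
  ...F.
  ..FTT
  ..FTT
Step 3: 4 trees catch fire, 4 burn out
  F.TTT
  ...FT
  .....
  ...FT
  ...FT
Step 4: 4 trees catch fire, 4 burn out
  ..TFT
  ....F
  .....
  ....F
  ....F
Step 5: 2 trees catch fire, 4 burn out
  ..F.F
  .....
  .....
  .....
  .....

..F.F
.....
.....
.....
.....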